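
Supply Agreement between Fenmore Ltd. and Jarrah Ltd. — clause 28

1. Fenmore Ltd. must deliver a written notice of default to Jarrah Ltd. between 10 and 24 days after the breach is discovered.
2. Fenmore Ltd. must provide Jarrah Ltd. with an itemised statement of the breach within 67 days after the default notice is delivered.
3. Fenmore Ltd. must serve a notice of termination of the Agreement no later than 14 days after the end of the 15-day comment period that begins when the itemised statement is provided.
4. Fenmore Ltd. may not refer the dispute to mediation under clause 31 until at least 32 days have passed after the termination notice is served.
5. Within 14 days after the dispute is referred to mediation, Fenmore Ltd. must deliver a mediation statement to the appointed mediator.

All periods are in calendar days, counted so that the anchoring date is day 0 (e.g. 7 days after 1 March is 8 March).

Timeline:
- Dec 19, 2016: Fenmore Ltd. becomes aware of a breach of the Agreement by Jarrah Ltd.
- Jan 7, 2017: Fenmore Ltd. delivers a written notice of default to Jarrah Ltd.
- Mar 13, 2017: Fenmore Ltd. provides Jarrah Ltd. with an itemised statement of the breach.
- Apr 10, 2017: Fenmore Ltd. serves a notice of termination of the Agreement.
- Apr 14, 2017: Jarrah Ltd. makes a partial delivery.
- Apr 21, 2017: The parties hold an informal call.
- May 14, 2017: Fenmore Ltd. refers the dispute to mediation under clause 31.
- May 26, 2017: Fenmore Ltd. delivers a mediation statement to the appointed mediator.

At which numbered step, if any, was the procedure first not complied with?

Step 1: the window is 10–24 days after Dec 19, 2016 (when the breach is discovered), so Dec 29, 2016 through Jan 12, 2017; done Jan 7, 2017, which is between those dates.
Step 2: 67 days after Jan 7, 2017 (when the default notice is delivered) is Mar 15, 2017; completed Mar 13, 2017, before the deadline.
Step 3: 14 days after Mar 28, 2017 (end of the 15-day comment period, which began when the itemised statement is provided on Mar 13, 2017) is Apr 11, 2017; done Apr 10, 2017 — timely.
Step 4: the earliest permitted date is 32 days after Apr 10, 2017 (when the termination notice is served), i.e. May 12, 2017; May 14, 2017 is on or after that date.
Step 5: 14 days after May 14, 2017 (when the dispute is referred to mediation) is May 28, 2017; done May 26, 2017 — timely.

None — every step was satisfied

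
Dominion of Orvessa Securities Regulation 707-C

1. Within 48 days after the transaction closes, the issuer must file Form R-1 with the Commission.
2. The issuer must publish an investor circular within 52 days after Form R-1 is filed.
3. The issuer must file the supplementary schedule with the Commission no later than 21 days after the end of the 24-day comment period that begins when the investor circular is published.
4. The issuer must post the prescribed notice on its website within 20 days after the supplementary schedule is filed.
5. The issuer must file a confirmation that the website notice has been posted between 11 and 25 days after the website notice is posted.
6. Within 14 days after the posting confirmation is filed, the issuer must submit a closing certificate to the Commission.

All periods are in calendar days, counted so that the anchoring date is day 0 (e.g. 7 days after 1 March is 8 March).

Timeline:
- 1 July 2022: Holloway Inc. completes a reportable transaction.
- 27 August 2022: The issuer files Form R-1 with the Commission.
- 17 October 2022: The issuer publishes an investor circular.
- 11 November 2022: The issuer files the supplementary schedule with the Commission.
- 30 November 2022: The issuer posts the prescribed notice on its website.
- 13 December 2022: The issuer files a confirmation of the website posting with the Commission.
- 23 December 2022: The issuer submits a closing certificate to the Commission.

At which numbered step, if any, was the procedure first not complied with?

Step 1

Step 1: 48 days after 1 July 2022 (when the transaction closes) is 18 August 2022; done 27 August 2022 — 9 days late.
The procedure was therefore not followed at step 1.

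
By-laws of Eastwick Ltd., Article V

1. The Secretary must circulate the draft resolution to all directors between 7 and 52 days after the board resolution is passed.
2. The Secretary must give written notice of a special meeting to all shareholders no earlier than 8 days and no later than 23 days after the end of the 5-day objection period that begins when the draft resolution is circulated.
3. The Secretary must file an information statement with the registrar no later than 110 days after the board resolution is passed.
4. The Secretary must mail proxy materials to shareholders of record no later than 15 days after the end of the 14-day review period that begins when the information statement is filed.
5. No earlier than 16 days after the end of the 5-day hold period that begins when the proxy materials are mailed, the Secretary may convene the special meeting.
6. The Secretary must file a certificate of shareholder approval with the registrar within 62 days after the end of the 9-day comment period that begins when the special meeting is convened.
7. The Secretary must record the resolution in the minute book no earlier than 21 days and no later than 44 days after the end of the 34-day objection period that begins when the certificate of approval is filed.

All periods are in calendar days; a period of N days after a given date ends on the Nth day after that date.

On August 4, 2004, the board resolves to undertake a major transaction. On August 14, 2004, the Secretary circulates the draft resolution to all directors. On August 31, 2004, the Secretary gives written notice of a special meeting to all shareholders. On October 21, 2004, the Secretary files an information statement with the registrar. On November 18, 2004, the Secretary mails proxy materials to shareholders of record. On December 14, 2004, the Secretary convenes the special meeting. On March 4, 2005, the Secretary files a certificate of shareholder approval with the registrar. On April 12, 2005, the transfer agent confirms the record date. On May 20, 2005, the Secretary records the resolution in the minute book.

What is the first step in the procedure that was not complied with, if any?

Step 6

(1) the permitted window runs from August 4, 2004 + 7 = August 11, 2004 to August 4, 2004 + 52 = September 25, 2004; August 14, 2004 falls inside that range.
(2) the permitted window runs from August 19, 2004 + 8 = August 27, 2004 to August 19, 2004 + 23 = September 11, 2004; August 31, 2004 falls inside that range.
(3) due by August 4, 2004 + 110 days = November 22, 2004; completed October 21, 2004, before the deadline.
(4) due by November 4, 2004 + 15 days = November 19, 2004; done November 18, 2004 — timely.
(5) permitted from November 23, 2004 + 16 days = December 9, 2004 onward; done December 14, 2004 — permitted.
(6) due by December 23, 2004 + 62 days = February 23, 2005; done March 4, 2005 — 9 days late.
Later steps need not be reached.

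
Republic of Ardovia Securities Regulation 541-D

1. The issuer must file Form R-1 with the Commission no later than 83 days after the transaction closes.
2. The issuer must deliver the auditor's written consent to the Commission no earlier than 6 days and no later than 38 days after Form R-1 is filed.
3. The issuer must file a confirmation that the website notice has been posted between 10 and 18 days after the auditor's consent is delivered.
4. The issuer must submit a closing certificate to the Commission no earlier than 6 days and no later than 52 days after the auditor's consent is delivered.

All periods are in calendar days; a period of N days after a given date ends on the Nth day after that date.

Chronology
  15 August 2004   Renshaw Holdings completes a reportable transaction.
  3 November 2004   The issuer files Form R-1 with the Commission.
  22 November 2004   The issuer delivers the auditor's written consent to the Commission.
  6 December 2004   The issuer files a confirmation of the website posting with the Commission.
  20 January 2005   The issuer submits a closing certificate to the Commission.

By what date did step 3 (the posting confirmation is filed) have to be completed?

Step 3 runs from 22 November 2004, when the auditor's consent is delivered. The window is 10–18 days after 22 November 2004; it closes on 10 December 2004.

10 December 2004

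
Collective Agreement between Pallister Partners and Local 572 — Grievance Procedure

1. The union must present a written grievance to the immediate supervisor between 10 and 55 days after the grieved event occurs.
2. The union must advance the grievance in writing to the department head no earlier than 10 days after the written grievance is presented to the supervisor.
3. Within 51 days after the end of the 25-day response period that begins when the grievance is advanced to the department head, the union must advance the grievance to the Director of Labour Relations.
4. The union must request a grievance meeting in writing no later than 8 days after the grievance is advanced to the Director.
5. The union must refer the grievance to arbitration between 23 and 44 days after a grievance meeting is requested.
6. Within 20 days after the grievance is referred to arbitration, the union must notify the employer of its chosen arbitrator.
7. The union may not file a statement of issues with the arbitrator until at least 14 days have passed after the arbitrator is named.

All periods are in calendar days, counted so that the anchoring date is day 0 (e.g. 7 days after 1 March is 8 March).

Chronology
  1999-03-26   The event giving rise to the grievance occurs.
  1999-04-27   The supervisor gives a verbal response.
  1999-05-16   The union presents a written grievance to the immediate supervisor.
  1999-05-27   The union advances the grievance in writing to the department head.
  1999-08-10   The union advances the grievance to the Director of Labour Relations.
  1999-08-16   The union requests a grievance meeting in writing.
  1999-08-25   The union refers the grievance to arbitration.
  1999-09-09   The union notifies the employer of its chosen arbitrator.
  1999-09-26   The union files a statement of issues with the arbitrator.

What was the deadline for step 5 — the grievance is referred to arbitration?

Step 5 runs from 1999-08-16, when a grievance meeting is requested. The window is 23–44 days after 1999-08-16; it closes on 1999-09-29.

1999-09-29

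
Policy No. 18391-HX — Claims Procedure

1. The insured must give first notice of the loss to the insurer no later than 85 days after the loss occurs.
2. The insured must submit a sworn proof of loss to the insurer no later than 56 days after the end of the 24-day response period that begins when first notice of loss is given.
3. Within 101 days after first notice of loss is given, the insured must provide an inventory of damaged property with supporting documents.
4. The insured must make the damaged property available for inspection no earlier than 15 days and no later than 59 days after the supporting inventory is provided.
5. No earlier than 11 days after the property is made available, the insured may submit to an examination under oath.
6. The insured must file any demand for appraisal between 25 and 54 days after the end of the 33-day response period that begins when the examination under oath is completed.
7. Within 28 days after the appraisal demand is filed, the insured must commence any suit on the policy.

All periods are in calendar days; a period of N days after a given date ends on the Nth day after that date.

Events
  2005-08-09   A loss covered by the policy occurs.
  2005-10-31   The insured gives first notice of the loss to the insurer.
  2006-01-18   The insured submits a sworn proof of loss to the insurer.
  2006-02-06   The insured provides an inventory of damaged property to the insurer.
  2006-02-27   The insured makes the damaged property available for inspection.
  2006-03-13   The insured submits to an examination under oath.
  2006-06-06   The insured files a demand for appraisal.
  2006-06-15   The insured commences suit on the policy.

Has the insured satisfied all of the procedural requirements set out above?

Yes

Step 1: 85 days after 2005-08-09 (when the loss occurs) is 2005-11-02; done 2005-10-31 — timely.
Step 2: 56 days after 2005-11-24 (end of the 24-day response period, which began when first notice of loss is given on 2005-10-31) is 2006-01-19; done 2006-01-18 — timely.
Step 3: 101 days after 2005-10-31 (when first notice of loss is given) is 2006-02-09; completed 2006-02-06, before the deadline.
Step 4: the window is 15–59 days after 2006-02-06 (when the supporting inventory is provided), so 2006-02-21 through 2006-04-06; done 2006-02-27 — within the window.
Step 5: the earliest permitted date is 11 days after 2006-02-27 (when the property is made available), i.e. 2006-03-10; done 2006-03-13 — permitted.
Step 6: the window is 25–54 days after 2006-04-15 (end of the 33-day response period, which began when the examination under oath is completed on 2006-03-13), so 2006-05-10 through 2006-06-08; 2006-06-06 falls inside that range.
Step 7: 28 days after 2006-06-06 (when the appraisal demand is filed) is 2006-07-04; completed 2006-06-15, before the deadline.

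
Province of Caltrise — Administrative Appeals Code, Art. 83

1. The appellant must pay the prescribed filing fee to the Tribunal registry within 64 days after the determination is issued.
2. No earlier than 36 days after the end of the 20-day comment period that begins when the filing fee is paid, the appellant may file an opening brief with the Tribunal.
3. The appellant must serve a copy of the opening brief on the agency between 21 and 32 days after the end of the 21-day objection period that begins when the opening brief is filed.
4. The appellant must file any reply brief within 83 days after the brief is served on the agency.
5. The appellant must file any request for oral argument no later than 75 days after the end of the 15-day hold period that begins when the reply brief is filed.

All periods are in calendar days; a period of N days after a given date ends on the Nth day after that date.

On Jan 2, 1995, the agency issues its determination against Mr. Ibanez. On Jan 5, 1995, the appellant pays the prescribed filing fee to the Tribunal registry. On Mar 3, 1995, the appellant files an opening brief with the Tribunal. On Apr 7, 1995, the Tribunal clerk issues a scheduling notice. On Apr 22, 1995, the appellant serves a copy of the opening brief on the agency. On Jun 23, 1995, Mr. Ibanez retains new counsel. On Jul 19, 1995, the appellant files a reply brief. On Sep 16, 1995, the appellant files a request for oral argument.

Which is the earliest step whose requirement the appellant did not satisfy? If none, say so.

Step 1 — counting 64 days from Jan 2, 1995 (when the determination is issued) gives a deadline of Mar 7, 1995; Jan 5, 1995 is within that limit.
Step 2 — must wait 36 days from Jan 25, 1995 (end of the 20-day comment period, which began when the filing fee is paid on Jan 5, 1995), so not before Mar 2, 1995; done Mar 3, 1995 — permitted.
Step 3 — 21 and 32 days from Mar 24, 1995 (end of the 21-day objection period, which began when the opening brief is filed on Mar 3, 1995) are Apr 14, 1995 and Apr 25, 1995 respectively; Apr 22, 1995 falls inside that range.
Step 4 — counting 83 days from Apr 22, 1995 (when the brief is served on the agency) gives a deadline of Jul 14, 1995; not done until Jul 19, 1995, 5 days after the deadline.
No need to go further; step 4 was not satisfied.

Step 4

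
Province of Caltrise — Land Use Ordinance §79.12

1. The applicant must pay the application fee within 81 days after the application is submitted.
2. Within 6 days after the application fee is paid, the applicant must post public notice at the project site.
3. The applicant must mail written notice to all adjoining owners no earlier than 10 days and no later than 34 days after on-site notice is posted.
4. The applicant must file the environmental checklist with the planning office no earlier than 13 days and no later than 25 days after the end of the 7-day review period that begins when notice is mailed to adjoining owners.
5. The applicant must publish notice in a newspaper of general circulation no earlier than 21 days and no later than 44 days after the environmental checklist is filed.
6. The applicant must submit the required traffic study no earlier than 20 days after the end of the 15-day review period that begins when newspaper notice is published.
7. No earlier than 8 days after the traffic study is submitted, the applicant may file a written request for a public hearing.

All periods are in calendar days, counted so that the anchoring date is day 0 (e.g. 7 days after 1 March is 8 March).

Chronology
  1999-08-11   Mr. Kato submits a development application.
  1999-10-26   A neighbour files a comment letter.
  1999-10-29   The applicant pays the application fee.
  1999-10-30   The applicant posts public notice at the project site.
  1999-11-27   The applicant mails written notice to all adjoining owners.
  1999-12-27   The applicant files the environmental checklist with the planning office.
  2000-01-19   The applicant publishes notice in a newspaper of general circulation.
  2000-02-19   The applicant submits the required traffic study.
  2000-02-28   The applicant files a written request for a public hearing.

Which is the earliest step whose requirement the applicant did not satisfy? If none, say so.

Step 6

Step 1: 81 days after 1999-08-11 (when the application is submitted) is 1999-10-31; 1999-10-29 is within that limit.
Step 2: 6 days after 1999-10-29 (when the application fee is paid) is 1999-11-04; completed 1999-10-30, before the deadline.
Step 3: the window is 10–34 days after 1999-10-30 (when on-site notice is posted), so 1999-11-09 through 1999-12-03; done 1999-11-27 — within the window.
Step 4: the window is 13–25 days after 1999-12-04 (end of the 7-day review period, which began when notice is mailed to adjoining owners on 1999-11-27), so 1999-12-17 through 1999-12-29; done 1999-12-27 — within the window.
Step 5: the window is 21–44 days after 1999-12-27 (when the environmental checklist is filed), so 2000-01-17 through 2000-02-09; 2000-01-19 falls inside that range.
Step 6: the earliest permitted date is 20 days after 2000-02-03 (end of the 15-day review period, which began when newspaper notice is published on 2000-01-19), i.e. 2000-02-23; done 2000-02-19 — 4 days too early.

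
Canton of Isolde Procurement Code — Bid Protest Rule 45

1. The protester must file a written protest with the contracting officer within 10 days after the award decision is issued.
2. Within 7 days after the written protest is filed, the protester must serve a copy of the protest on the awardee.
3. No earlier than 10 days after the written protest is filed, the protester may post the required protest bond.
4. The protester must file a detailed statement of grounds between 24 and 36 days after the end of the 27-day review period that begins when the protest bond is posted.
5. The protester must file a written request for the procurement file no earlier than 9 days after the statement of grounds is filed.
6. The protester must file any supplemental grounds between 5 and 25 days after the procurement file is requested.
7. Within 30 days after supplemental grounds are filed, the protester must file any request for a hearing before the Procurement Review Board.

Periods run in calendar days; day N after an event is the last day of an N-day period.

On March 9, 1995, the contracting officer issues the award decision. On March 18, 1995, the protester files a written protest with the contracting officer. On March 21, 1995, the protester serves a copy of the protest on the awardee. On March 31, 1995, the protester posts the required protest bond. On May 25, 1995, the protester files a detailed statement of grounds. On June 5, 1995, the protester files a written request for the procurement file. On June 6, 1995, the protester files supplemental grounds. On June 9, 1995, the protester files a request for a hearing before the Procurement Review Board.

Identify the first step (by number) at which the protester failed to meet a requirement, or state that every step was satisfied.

(1) due by March 9, 1995 + 10 days = March 19, 1995; completed March 18, 1995, before the deadline.
(2) due by March 18, 1995 + 7 days = March 25, 1995; March 21, 1995 is within that limit.
(3) permitted from March 18, 1995 + 10 days = March 28, 1995 onward; March 31, 1995 is on or after that date.
(4) the permitted window runs from April 27, 1995 + 24 = May 21, 1995 to April 27, 1995 + 36 = June 2, 1995; done May 25, 1995 — within the window.
(5) permitted from May 25, 1995 + 9 days = June 3, 1995 onward; done June 5, 1995, after the minimum wait.
(6) the permitted window runs from June 5, 1995 + 5 = June 10, 1995 to June 5, 1995 + 25 = June 30, 1995; June 6, 1995 is 4 days too early.
The procedure was therefore not followed at step 6.

Step 6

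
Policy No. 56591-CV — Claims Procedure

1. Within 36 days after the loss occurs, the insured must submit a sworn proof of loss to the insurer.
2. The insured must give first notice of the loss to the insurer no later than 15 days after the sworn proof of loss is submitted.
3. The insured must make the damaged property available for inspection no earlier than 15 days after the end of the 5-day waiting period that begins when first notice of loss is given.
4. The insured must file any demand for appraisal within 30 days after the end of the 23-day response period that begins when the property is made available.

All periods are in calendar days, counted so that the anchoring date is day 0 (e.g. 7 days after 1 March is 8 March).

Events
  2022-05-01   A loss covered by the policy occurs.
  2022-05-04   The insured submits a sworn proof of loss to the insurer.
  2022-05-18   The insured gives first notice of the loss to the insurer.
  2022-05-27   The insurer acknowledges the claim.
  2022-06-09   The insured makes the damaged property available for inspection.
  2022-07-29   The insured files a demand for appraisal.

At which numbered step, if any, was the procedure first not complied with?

None — every step was satisfied

Step 1: 36 days after 2022-05-01 (when the loss occurs) is 2022-06-06; 2022-05-04 is within that limit.
Step 2: 15 days after 2022-05-04 (when the sworn proof of loss is submitted) is 2022-05-19; 2022-05-18 is within that limit.
Step 3: the earliest permitted date is 15 days after 2022-05-23 (end of the 5-day waiting period, which began when first notice of loss is given on 2022-05-18), i.e. 2022-06-07; done 2022-06-09 — permitted.
Step 4: 30 days after 2022-07-02 (end of the 23-day response period, which began when the property is made available on 2022-06-09) is 2022-08-01; 2022-07-29 is within that limit.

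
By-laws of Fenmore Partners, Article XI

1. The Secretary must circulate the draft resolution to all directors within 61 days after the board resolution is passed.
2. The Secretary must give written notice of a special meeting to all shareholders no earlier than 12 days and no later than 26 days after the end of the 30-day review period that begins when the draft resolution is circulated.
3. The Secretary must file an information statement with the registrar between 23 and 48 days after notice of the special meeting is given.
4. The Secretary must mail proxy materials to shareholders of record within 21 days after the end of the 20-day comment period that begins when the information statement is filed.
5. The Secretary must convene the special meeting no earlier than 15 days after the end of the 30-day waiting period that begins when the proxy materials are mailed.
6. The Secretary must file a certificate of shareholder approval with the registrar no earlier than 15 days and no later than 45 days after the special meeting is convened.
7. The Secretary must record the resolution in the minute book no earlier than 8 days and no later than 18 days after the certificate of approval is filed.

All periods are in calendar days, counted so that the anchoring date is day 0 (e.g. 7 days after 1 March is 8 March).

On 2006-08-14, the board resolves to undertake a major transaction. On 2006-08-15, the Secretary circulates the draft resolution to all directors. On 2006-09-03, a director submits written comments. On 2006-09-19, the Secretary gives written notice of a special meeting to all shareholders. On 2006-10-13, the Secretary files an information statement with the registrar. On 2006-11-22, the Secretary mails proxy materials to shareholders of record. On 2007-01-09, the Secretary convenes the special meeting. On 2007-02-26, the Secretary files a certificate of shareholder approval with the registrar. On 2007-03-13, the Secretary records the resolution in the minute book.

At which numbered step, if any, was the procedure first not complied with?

(1) due by 2006-08-14 + 61 days = 2006-10-14; completed 2006-08-15, before the deadline.
(2) the permitted window runs from 2006-09-14 + 12 = 2006-09-26 to 2006-09-14 + 26 = 2006-10-10; 2006-09-19 is 7 days too early.

Step 2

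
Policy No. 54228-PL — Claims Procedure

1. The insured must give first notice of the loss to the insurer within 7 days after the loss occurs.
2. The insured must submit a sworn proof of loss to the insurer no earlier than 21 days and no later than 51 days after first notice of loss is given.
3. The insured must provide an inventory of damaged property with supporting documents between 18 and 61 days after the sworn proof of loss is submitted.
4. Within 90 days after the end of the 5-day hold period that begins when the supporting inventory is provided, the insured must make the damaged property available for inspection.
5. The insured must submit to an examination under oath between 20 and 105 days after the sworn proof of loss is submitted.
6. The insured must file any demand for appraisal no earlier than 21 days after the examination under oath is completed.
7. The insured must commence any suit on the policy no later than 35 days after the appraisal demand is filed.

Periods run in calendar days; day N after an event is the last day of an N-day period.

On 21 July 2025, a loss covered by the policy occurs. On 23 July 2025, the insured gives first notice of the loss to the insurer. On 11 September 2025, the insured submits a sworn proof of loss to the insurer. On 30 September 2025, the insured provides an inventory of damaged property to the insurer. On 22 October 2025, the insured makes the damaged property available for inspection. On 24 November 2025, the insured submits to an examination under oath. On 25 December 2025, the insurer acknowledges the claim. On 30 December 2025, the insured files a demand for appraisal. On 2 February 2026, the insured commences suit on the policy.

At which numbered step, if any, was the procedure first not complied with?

None — every step was satisfied

Step 1: 7 days after 21 July 2025 (when the loss occurs) is 28 July 2025; done 23 July 2025 — timely.
Step 2: the window is 21–51 days after 23 July 2025 (when first notice of loss is given), so 13 August 2025 through 12 September 2025; done 11 September 2025 — within the window.
Step 3: the window is 18–61 days after 11 September 2025 (when the sworn proof of loss is submitted), so 29 September 2025 through 11 November 2025; 30 September 2025 falls inside that range.
Step 4: 90 days after 5 October 2025 (end of the 5-day hold period, which began when the supporting inventory is provided on 30 September 2025) is 3 January 2026; done 22 October 2025 — timely.
Step 5: the window is 20–105 days after 11 September 2025 (when the sworn proof of loss is submitted), so 1 October 2025 through 25 December 2025; 24 November 2025 falls inside that range.
Step 6: the earliest permitted date is 21 days after 24 November 2025 (when the examination under oath is completed), i.e. 15 December 2025; done 30 December 2025 — permitted.
Step 7: 35 days after 30 December 2025 (when the appraisal demand is filed) is 3 February 2026; done 2 February 2026 — timely.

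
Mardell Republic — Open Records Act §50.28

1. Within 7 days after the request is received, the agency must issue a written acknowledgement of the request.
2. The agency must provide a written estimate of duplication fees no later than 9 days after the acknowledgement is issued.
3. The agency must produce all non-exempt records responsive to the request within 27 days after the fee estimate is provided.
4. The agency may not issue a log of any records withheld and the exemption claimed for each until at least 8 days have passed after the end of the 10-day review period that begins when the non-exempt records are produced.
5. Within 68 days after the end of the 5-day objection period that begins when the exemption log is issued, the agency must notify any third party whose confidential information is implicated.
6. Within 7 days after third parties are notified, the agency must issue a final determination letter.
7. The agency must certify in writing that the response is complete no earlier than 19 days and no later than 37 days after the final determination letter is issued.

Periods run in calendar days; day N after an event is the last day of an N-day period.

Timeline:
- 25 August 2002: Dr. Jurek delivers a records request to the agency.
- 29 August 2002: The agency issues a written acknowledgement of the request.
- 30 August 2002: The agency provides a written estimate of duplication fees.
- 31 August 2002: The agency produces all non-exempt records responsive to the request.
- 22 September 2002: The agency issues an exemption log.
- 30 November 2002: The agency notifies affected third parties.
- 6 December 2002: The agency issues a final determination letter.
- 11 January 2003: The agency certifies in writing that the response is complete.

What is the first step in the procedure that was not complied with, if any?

(1) due by 25 August 2002 + 7 days = 1 September 2002; done 29 August 2002 — timely.
(2) due by 29 August 2002 + 9 days = 7 September 2002; 30 August 2002 is within that limit.
(3) due by 30 August 2002 + 27 days = 26 September 2002; completed 31 August 2002, before the deadline.
(4) permitted from 10 September 2002 + 8 days = 18 September 2002 onward; 22 September 2002 is on or after that date.
(5) due by 27 September 2002 + 68 days = 4 December 2002; 30 November 2002 is within that limit.
(6) due by 30 November 2002 + 7 days = 7 December 2002; completed 6 December 2002, before the deadline.
(7) the permitted window runs from 6 December 2002 + 19 = 25 December 2002 to 6 December 2002 + 37 = 12 January 2003; done 11 January 2003, which is between those dates.

None — every step was satisfied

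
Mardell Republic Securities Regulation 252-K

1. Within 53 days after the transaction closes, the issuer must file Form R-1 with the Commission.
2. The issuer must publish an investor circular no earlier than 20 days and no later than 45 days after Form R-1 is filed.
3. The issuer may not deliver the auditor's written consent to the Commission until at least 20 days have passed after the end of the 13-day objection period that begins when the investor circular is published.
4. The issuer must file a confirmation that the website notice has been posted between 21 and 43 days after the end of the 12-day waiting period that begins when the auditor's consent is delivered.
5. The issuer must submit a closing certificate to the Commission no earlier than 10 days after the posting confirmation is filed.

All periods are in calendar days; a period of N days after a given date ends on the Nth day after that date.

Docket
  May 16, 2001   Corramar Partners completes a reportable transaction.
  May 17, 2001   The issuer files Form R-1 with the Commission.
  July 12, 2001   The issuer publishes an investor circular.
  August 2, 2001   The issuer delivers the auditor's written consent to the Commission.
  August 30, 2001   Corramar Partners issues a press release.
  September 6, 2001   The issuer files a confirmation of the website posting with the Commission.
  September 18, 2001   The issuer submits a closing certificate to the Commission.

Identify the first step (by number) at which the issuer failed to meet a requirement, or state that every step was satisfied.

Step 1 — counting 53 days from May 16, 2001 (when the transaction closes) gives a deadline of July 8, 2001; completed May 17, 2001, before the deadline.
Step 2 — 20 and 45 days from May 17, 2001 (when Form R-1 is filed) are June 6, 2001 and July 1, 2001 respectively; done July 12, 2001 — 11 days after the window closed.

Step 2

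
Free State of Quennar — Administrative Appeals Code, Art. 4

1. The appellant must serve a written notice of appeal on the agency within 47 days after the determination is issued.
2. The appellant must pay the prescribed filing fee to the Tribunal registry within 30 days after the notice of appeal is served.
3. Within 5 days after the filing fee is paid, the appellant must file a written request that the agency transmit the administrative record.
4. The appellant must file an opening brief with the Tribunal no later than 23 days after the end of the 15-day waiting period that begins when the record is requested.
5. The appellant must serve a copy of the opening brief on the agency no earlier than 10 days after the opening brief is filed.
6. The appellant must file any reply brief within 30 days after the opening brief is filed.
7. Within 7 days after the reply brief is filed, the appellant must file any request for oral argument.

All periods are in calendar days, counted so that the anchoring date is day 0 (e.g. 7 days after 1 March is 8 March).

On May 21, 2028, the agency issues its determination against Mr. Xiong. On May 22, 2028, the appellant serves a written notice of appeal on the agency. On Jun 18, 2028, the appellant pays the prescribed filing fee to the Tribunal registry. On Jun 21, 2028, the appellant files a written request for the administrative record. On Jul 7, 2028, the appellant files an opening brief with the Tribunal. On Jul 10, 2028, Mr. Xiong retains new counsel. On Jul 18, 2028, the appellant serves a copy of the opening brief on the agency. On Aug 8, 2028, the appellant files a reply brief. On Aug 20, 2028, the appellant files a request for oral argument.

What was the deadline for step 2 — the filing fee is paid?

Step 2 runs from May 22, 2028, when the notice of appeal is served. 30 days after May 22, 2028 is Jun 21, 2028.

Jun 21, 2028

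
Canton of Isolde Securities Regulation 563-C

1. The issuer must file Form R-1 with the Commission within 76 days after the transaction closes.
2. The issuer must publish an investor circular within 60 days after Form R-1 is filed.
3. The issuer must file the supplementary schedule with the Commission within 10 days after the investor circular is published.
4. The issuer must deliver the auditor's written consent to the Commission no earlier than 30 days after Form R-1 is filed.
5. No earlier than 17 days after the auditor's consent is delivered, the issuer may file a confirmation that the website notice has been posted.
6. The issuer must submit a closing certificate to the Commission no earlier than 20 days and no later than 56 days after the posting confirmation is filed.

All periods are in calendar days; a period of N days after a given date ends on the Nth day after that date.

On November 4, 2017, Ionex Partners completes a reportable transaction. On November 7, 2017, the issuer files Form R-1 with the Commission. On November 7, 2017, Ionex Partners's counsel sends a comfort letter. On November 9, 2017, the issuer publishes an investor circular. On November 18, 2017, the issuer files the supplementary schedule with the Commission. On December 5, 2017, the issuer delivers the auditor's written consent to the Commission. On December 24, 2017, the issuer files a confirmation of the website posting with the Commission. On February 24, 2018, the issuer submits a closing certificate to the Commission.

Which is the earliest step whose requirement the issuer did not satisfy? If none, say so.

Step 1: 76 days after November 4, 2017 (when the transaction closes) is January 19, 2018; done November 7, 2017 — timely.
Step 2: 60 days after November 7, 2017 (when Form R-1 is filed) is January 6, 2018; done November 9, 2017 — timely.
Step 3: 10 days after November 9, 2017 (when the investor circular is published) is November 19, 2017; completed November 18, 2017, before the deadline.
Step 4: the earliest permitted date is 30 days after November 7, 2017 (when Form R-1 is filed), i.e. December 7, 2017; done December 5, 2017 — 2 days too early.
That is the first point of non-compliance.

Step 4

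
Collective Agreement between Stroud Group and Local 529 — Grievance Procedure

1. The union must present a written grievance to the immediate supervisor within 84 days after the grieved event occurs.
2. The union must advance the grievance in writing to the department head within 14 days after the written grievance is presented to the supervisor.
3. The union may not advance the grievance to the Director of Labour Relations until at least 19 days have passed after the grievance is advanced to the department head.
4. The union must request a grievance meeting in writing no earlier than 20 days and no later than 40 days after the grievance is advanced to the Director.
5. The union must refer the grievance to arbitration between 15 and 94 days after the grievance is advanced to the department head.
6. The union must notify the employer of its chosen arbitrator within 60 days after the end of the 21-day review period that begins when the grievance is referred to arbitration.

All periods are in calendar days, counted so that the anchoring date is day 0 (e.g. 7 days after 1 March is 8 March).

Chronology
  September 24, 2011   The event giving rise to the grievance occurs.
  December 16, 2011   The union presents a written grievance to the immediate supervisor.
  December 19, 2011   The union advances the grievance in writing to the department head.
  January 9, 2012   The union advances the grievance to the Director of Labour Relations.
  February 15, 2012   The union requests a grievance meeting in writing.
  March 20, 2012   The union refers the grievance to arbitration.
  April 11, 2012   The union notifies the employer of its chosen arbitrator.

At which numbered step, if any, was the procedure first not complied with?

Step 1: 84 days after September 24, 2011 (when the grieved event occurs) is December 17, 2011; done December 16, 2011 — timely.
Step 2: 14 days after December 16, 2011 (when the written grievance is presented to the supervisor) is December 30, 2011; done December 19, 2011 — timely.
Step 3: the earliest permitted date is 19 days after December 19, 2011 (when the grievance is advanced to the department head), i.e. January 7, 2012; January 9, 2012 is on or after that date.
Step 4: the window is 20–40 days after January 9, 2012 (when the grievance is advanced to the Director), so January 29, 2012 through February 18, 2012; February 15, 2012 falls inside that range.
Step 5: the window is 15–94 days after December 19, 2011 (when the grievance is advanced to the department head), so January 3, 2012 through March 22, 2012; done March 20, 2012 — within the window.
Step 6: 60 days after April 10, 2012 (end of the 21-day review period, which began when the grievance is referred to arbitration on March 20, 2012) is June 9, 2012; completed April 11, 2012, before the deadline.

None — every step was satisfied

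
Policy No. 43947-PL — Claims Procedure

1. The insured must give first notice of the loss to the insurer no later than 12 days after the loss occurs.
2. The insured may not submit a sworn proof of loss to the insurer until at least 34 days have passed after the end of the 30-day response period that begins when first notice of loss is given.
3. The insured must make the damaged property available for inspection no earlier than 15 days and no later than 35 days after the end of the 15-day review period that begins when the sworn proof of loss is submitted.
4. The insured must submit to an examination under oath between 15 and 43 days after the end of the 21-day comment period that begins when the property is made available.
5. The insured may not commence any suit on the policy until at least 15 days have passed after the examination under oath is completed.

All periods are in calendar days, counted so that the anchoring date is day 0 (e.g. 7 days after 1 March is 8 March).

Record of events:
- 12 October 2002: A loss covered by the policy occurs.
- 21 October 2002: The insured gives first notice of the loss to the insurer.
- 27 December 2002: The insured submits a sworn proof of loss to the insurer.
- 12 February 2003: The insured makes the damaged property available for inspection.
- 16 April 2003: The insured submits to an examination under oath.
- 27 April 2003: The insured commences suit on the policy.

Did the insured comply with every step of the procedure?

No

Step 1: 12 days after 12 October 2002 (when the loss occurs) is 24 October 2002; done 21 October 2002 — timely.
Step 2: the earliest permitted date is 34 days after 20 November 2002 (end of the 30-day response period, which began when first notice of loss is given on 21 October 2002), i.e. 24 December 2002; done 27 December 2002, after the minimum wait.
Step 3: the window is 15–35 days after 11 January 2003 (end of the 15-day review period, which began when the sworn proof of loss is submitted on 27 December 2002), so 26 January 2003 through 15 February 2003; done 12 February 2003, which is between those dates.
Step 4: the window is 15–43 days after 5 March 2003 (end of the 21-day comment period, which began when the property is made available on 12 February 2003), so 20 March 2003 through 17 April 2003; done 16 April 2003, which is between those dates.
Step 5: the earliest permitted date is 15 days after 16 April 2003 (when the examination under oath is completed), i.e. 1 May 2003; 27 April 2003 is 4 days before the earliest permitted date.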